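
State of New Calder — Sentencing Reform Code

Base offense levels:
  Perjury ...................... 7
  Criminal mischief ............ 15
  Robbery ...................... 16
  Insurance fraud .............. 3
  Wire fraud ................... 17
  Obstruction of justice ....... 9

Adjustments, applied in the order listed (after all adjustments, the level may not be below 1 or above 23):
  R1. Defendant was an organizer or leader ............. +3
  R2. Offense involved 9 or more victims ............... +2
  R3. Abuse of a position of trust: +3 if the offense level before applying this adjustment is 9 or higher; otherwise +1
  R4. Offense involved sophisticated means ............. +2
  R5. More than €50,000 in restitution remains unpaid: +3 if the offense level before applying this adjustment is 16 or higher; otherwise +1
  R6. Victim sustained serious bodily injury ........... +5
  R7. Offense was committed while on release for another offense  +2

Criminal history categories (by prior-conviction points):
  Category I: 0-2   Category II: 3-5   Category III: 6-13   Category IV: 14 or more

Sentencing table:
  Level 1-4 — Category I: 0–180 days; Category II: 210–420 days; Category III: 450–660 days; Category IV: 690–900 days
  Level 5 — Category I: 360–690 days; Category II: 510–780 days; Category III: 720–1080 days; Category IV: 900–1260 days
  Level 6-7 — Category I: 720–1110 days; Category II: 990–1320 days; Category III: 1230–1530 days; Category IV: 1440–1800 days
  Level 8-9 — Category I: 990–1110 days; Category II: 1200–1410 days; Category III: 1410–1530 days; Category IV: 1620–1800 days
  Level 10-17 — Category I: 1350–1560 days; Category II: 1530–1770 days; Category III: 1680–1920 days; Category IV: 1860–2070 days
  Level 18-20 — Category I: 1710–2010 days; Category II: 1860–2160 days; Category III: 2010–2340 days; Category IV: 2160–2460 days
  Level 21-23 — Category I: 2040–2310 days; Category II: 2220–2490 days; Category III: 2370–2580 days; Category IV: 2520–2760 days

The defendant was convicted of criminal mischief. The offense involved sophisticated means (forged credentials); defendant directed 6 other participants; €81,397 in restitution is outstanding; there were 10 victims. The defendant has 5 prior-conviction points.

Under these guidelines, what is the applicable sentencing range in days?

Base offense level for criminal mischief: 15.
R1 applies: 15 + 3 = 18.
R2 applies: 18 + 2 = 20.
R4 applies: 20 + 2 = 22.
R5 applies (level before this adjustment is 22 ≥ 16, so +3): 22 + 3 = 25.
R7 does not apply.
Level 25 exceeds the maximum of 23; capped at 23.
Final offense level: 23.
Criminal history: 5 prior points → Category II (3-5).
Level 23 falls in the 21-23 band.
Grid: Level 21-23 × Category II = 2220-2490 days.

2220-2490 days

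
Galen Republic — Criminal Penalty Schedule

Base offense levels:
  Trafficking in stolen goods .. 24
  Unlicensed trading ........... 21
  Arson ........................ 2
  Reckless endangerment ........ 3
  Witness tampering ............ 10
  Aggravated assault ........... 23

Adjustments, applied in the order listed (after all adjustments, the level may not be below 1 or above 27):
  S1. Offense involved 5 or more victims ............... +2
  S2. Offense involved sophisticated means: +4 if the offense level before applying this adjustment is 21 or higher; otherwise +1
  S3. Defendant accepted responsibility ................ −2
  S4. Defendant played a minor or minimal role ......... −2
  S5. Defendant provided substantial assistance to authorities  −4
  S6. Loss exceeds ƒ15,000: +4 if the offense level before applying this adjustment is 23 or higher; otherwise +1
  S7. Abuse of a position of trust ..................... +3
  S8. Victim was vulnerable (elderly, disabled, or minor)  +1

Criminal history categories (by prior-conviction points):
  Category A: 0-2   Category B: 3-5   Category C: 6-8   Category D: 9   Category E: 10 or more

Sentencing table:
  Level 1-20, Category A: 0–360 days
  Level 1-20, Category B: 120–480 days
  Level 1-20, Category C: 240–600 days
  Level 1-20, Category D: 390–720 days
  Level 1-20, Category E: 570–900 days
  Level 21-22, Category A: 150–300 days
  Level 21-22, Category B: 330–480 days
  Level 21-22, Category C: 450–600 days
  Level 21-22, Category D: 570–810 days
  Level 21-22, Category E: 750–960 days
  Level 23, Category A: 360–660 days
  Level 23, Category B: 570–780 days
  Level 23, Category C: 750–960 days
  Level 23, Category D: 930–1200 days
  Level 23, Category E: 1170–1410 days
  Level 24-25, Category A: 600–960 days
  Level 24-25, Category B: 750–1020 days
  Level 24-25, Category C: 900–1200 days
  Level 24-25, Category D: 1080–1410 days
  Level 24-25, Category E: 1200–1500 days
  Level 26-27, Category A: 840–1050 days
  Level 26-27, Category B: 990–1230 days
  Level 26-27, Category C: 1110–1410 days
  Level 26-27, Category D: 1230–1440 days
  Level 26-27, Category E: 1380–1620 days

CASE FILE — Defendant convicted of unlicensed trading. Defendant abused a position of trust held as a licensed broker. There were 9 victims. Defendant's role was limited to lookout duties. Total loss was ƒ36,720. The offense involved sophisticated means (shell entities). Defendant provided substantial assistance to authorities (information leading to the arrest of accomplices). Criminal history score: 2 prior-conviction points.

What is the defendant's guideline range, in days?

Base offense level for unlicensed trading: 21.
S1 applies: 21 + 2 = 23.
S2 applies (level before this adjustment is 23 ≥ 21, so +4): 23 + 4 = 27.
S3 does not apply.
S4 applies: 27 − 2 = 25.
S5 applies: 25 − 4 = 21.
S6 applies (level before this adjustment is 21 < 23, so +1): 21 + 1 = 22.
S7 applies: 22 + 3 = 25.
S8 does not apply.
Final offense level: 25.
Criminal history: 2 prior points → Category A (0-2).
Level 25 falls in the 24-25 band.
Grid: Level 24-25 × Category A = 600-960 days.

600-960 days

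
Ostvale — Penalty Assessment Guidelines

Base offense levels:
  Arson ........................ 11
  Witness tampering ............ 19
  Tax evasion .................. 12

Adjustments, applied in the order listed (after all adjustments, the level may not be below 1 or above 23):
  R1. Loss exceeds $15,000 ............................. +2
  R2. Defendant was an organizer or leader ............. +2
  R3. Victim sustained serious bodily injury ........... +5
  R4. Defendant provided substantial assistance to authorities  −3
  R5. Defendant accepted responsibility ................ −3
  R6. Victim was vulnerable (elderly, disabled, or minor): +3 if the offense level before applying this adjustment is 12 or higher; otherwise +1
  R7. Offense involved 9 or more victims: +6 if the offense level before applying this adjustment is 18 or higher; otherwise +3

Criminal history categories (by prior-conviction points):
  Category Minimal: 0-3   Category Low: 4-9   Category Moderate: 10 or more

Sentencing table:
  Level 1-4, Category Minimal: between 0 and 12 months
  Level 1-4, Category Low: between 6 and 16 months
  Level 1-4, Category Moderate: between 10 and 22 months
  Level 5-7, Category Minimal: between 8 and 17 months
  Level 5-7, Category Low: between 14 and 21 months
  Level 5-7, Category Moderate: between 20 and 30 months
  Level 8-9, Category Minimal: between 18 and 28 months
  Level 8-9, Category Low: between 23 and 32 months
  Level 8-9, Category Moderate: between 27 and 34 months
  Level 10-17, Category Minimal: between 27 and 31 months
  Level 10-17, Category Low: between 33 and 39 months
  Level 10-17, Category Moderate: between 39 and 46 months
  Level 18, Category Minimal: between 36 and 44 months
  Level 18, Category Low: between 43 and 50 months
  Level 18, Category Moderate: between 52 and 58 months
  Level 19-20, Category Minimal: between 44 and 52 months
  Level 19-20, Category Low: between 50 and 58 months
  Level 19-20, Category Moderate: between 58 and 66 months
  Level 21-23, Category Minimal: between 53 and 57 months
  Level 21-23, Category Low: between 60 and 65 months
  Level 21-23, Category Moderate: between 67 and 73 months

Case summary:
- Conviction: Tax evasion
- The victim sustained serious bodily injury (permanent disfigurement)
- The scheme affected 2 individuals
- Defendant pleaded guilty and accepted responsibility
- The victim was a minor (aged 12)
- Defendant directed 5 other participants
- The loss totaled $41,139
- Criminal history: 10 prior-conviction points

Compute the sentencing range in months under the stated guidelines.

67-73 months

Base offense level for tax evasion: 12.
R1 applies: 12 + 2 = 14.
R2 applies: 14 + 2 = 16.
R3 applies: 16 + 5 = 21.
R5 applies: 21 − 3 = 18.
R6 applies (level before this adjustment is 18 ≥ 12, so +3): 18 + 3 = 21.
R7 does not apply.
Final offense level: 21.
Criminal history: 10 prior points → Category Moderate (10+).
Level 21 falls in the 21-23 band.
Grid: Level 21-23 × Category Moderate = 67-73 months.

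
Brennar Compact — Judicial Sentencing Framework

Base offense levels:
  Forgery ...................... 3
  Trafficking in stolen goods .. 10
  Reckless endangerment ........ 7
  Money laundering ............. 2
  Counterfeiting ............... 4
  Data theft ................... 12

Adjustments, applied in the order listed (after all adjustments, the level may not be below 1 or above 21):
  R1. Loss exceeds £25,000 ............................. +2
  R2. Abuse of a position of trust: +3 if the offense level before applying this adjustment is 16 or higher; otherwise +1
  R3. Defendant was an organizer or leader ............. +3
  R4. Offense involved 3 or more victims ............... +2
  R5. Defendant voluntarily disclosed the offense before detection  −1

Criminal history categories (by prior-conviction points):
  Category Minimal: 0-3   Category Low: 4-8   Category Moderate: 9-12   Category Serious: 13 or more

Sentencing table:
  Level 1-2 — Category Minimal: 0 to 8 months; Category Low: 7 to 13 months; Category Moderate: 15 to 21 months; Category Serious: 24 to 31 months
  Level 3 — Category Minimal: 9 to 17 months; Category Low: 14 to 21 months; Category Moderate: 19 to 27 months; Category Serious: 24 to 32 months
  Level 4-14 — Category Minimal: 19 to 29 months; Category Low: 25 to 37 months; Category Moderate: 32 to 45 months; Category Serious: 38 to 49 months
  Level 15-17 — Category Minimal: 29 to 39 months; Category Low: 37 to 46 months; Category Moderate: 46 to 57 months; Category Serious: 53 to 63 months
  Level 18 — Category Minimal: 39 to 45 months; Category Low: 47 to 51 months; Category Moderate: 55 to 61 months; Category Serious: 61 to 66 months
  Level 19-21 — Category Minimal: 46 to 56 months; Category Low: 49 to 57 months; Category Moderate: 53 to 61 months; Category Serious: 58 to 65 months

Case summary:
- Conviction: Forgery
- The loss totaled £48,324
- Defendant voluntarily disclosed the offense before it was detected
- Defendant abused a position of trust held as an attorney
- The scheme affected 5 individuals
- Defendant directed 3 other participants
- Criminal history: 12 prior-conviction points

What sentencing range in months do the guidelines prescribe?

Base offense level for forgery: 3.
R1 applies: 3 + 2 = 5.
R2 applies (level before this adjustment is 5 < 16, so +1): 5 + 1 = 6.
R3 applies: 6 + 3 = 9.
R4 applies: 9 + 2 = 11.
R5 applies: 11 − 1 = 10.
Final offense level: 10.
Criminal history: 12 prior points → Category Moderate (9-12).
Level 10 falls in the 4-14 band.
Grid: Level 4-14 × Category Moderate = 32-45 months.

32-45 months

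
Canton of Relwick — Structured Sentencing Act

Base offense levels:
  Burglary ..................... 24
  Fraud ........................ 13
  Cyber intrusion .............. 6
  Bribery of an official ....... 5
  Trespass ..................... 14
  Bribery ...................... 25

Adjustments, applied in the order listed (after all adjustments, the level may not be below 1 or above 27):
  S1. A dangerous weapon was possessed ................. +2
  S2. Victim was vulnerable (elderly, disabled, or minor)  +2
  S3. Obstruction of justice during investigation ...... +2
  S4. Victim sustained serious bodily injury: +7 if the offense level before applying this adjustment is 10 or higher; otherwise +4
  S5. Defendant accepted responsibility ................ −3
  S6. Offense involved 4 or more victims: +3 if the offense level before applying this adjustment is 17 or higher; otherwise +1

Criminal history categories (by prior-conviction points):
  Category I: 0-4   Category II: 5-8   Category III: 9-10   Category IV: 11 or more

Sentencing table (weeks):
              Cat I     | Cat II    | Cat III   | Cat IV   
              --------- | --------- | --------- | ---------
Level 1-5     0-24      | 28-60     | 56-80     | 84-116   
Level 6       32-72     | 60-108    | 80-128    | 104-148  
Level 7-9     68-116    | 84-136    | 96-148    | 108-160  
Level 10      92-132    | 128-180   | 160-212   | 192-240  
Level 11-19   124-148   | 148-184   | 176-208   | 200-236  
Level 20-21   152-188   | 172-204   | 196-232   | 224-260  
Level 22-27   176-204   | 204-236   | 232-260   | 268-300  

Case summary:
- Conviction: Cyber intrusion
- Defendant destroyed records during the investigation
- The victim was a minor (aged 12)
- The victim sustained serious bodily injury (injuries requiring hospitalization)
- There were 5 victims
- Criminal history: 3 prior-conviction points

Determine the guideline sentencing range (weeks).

Base offense level for cyber intrusion: 6.
S1 does not apply.
S2 applies: 6 + 2 = 8.
S3 applies: 8 + 2 = 10.
S4 applies (level before this adjustment is 10 ≥ 10, so +7): 10 + 7 = 17.
S6 applies (level before this adjustment is 17 ≥ 17, so +3): 17 + 3 = 20.
Final offense level: 20.
Criminal history: 3 prior points → Category I (0-4).
Level 20 falls in the 20-21 band.
Grid: Level 20-21 × Category I = 152-188 weeks.

152-188 weeks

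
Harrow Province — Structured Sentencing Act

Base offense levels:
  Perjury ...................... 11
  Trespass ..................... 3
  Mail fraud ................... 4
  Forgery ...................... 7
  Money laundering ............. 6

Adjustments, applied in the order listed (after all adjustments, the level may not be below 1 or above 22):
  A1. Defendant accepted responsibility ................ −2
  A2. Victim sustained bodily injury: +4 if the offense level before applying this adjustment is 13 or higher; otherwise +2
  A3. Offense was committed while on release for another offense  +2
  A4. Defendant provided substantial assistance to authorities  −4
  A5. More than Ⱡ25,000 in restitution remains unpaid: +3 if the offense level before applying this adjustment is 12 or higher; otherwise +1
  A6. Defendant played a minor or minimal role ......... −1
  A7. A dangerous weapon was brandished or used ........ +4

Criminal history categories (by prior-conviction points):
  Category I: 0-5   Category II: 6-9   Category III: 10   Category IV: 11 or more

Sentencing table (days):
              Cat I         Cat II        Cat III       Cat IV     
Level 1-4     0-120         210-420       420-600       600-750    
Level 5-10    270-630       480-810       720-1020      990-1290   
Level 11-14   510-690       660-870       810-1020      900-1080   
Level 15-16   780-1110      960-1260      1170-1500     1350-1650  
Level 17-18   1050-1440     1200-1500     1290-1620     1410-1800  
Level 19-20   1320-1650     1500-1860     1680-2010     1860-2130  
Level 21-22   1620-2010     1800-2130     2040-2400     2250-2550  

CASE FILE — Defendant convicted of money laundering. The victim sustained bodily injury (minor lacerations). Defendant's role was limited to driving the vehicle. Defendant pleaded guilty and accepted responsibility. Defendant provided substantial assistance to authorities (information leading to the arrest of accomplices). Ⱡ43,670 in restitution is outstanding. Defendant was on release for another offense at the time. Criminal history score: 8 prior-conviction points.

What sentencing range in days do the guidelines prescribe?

Base offense level for money laundering: 6.
A1 applies: 6 − 2 = 4.
A2 applies (level before this adjustment is 4 < 13, so +2): 4 + 2 = 6.
A3 applies: 6 + 2 = 8.
A4 applies: 8 − 4 = 4.
A5 applies (level before this adjustment is 4 < 12, so +1): 4 + 1 = 5.
A6 applies: 5 − 1 = 4.
Final offense level: 4.
Criminal history: 8 prior points → Category II (6-9).
Level 4 falls in the 1-4 band.
Grid: Level 1-4 × Category II = 210-420 days.

210-420 days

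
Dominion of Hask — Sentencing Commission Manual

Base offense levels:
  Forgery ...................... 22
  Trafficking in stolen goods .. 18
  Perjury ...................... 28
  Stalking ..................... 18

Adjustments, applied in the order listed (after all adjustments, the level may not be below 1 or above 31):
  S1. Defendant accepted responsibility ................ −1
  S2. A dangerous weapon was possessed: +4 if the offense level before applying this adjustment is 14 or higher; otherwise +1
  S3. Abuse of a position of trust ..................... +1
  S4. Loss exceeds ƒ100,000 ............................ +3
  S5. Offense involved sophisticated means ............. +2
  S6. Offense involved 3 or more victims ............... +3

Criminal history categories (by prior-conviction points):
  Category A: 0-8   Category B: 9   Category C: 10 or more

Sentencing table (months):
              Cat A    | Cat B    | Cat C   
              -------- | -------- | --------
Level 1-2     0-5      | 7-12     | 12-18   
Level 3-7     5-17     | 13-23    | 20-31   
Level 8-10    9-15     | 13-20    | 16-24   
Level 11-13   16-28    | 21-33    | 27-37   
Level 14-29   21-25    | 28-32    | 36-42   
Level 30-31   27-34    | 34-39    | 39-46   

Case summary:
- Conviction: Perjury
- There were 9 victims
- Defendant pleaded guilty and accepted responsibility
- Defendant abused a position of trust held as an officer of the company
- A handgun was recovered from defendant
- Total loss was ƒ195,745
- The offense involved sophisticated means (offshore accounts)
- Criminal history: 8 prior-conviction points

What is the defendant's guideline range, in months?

27-34 months

Base offense level for perjury: 28.
S1 applies: 28 − 1 = 27.
S2 applies (level before this adjustment is 27 ≥ 14, so +4): 27 + 4 = 31.
S3 applies: 31 + 1 = 32.
S4 applies: 32 + 3 = 35.
S5 applies: 35 + 2 = 37.
S6 applies: 37 + 3 = 40.
Level 40 exceeds the maximum of 31; capped at 31.
Final offense level: 31.
Criminal history: 8 prior points → Category A (0-8).
Level 31 falls in the 30-31 band.
Grid: Level 30-31 × Category A = 27-34 months.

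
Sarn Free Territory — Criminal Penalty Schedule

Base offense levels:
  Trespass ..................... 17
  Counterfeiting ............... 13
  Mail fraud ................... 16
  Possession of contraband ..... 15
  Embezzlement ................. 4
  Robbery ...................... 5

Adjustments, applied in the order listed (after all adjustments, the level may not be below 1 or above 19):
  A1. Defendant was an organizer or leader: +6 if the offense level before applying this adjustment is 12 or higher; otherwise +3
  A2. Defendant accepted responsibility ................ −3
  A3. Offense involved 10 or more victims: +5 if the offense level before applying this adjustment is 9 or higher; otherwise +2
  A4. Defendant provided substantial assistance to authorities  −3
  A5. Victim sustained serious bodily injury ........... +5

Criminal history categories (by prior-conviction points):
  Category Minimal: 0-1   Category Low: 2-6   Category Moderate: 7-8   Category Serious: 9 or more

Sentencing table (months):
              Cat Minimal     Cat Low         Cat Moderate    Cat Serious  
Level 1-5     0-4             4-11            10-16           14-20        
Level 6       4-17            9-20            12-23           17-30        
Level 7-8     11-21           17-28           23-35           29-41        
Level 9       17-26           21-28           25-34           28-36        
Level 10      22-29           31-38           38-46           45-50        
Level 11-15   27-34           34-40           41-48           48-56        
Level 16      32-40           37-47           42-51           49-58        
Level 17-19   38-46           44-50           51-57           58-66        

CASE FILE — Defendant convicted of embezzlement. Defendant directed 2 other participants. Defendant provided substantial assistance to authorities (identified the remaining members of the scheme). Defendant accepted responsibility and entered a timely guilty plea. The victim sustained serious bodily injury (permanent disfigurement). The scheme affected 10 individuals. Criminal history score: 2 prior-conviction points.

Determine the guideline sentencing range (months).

Base offense level for embezzlement: 4.
A1 applies (level before this adjustment is 4 < 12, so +3): 4 + 3 = 7.
A2 applies: 7 − 3 = 4.
A3 applies (level before this adjustment is 4 < 9, so +2): 4 + 2 = 6.
A4 applies: 6 − 3 = 3.
A5 applies: 3 + 5 = 8.
Final offense level: 8.
Criminal history: 2 prior points → Category Low (2-6).
Level 8 falls in the 7-8 band.
Grid: Level 7-8 × Category Low = 17-28 months.

17-28 months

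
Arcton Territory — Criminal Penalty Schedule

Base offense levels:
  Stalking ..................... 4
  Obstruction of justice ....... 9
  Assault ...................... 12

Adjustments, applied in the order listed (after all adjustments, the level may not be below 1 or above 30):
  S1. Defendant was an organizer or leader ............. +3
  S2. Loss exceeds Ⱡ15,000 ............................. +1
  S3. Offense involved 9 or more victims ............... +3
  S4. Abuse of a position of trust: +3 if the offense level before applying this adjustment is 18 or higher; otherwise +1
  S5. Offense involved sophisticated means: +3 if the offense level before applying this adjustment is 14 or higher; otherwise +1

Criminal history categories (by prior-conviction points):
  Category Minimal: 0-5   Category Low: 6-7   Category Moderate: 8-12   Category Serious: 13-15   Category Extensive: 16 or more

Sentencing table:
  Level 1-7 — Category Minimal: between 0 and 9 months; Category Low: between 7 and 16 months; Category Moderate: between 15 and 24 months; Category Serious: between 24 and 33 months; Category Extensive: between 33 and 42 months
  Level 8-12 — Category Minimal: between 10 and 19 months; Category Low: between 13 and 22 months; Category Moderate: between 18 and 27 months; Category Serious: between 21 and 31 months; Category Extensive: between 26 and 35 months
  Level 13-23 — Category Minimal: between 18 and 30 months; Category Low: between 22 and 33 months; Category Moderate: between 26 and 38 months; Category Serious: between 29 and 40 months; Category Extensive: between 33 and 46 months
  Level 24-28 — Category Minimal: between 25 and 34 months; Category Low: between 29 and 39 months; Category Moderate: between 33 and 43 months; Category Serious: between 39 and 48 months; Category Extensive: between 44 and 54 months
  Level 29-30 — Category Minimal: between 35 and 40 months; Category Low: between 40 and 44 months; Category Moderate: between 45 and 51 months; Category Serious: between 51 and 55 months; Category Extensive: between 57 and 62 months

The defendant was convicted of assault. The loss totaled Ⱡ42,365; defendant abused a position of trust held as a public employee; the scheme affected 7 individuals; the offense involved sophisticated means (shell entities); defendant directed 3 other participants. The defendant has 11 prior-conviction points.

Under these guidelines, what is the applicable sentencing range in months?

Base offense level for assault: 12.
S1 applies: 12 + 3 = 15.
S2 applies: 15 + 1 = 16.
S3 does not apply.
S4 applies (level before this adjustment is 16 < 18, so +1): 16 + 1 = 17.
S5 applies (level before this adjustment is 17 ≥ 14, so +3): 17 + 3 = 20.
Final offense level: 20.
Criminal history: 11 prior points → Category Moderate (8-12).
Level 20 falls in the 13-23 band.
Grid: Level 13-23 × Category Moderate = 26-38 months.

26-38 months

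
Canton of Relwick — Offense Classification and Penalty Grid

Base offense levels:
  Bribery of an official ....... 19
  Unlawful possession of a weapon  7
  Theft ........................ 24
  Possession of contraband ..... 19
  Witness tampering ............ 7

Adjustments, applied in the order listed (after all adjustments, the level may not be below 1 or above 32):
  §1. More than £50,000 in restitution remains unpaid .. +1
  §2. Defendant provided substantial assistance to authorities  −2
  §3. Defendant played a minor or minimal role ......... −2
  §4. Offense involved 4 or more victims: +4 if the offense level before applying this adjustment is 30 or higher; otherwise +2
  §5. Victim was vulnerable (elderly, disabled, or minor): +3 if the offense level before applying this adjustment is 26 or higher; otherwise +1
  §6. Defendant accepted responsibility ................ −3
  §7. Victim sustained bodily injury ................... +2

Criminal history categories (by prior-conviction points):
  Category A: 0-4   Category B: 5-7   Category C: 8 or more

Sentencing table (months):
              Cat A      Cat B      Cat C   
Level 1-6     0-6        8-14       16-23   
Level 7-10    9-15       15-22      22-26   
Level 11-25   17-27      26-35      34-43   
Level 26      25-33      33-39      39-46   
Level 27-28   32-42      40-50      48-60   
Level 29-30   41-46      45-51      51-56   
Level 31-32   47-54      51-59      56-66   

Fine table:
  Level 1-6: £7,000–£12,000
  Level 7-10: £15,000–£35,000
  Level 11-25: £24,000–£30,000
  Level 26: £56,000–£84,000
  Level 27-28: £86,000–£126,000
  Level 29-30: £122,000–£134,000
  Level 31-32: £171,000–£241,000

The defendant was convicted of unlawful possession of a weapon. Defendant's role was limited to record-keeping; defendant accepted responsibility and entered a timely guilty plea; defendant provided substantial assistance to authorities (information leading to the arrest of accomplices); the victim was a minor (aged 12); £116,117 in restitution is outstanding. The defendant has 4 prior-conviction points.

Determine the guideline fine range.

£7,000–£12,000

Base offense level for unlawful possession of a weapon: 7.
§1 applies: 7 + 1 = 8.
§2 applies: 8 − 2 = 6.
§3 applies: 6 − 2 = 4.
§5 applies (level before this adjustment is 4 < 26, so +1): 4 + 1 = 5.
§6 applies: 5 − 3 = 2.
Final offense level: 2.
Level 2 falls in the 1-6 band.
Fine table: Level 1-6 → £7,000–£12,000.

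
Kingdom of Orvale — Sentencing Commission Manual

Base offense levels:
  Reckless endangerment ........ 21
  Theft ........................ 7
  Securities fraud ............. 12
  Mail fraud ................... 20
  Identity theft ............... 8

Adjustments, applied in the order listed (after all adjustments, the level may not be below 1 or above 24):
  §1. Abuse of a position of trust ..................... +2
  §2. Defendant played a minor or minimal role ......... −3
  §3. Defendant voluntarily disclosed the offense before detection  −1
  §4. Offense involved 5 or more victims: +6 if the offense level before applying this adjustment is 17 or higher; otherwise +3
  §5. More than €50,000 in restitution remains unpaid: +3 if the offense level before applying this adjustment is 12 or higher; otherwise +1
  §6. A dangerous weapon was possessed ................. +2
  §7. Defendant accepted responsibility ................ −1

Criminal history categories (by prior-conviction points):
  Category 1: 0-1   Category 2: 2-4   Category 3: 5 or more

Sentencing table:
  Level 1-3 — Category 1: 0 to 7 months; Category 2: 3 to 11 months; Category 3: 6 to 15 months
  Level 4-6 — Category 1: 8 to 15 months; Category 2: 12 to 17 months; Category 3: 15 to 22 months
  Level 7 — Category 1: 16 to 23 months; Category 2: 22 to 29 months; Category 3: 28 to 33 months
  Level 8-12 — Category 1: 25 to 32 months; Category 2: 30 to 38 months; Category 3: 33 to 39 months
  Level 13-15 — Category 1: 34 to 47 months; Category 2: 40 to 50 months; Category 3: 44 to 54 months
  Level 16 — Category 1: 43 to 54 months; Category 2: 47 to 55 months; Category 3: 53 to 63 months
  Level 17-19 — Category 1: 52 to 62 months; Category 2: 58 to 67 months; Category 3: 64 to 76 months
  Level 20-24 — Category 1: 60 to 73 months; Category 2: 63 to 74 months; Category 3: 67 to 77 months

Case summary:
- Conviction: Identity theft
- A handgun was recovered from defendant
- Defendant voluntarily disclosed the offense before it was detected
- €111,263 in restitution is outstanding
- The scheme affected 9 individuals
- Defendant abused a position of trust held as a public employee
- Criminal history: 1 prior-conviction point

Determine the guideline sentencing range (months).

Base offense level for identity theft: 8.
§1 applies: 8 + 2 = 10.
§3 applies: 10 − 1 = 9.
§4 applies (level before this adjustment is 9 < 17, so +3): 9 + 3 = 12.
§5 applies (level before this adjustment is 12 ≥ 12, so +3): 12 + 3 = 15.
§6 applies: 15 + 2 = 17.
Final offense level: 17.
Criminal history: 1 prior point → Category 1 (0-1).
Level 17 falls in the 17-19 band.
Grid: Level 17-19 × Category 1 = 52-62 months.

52-62 months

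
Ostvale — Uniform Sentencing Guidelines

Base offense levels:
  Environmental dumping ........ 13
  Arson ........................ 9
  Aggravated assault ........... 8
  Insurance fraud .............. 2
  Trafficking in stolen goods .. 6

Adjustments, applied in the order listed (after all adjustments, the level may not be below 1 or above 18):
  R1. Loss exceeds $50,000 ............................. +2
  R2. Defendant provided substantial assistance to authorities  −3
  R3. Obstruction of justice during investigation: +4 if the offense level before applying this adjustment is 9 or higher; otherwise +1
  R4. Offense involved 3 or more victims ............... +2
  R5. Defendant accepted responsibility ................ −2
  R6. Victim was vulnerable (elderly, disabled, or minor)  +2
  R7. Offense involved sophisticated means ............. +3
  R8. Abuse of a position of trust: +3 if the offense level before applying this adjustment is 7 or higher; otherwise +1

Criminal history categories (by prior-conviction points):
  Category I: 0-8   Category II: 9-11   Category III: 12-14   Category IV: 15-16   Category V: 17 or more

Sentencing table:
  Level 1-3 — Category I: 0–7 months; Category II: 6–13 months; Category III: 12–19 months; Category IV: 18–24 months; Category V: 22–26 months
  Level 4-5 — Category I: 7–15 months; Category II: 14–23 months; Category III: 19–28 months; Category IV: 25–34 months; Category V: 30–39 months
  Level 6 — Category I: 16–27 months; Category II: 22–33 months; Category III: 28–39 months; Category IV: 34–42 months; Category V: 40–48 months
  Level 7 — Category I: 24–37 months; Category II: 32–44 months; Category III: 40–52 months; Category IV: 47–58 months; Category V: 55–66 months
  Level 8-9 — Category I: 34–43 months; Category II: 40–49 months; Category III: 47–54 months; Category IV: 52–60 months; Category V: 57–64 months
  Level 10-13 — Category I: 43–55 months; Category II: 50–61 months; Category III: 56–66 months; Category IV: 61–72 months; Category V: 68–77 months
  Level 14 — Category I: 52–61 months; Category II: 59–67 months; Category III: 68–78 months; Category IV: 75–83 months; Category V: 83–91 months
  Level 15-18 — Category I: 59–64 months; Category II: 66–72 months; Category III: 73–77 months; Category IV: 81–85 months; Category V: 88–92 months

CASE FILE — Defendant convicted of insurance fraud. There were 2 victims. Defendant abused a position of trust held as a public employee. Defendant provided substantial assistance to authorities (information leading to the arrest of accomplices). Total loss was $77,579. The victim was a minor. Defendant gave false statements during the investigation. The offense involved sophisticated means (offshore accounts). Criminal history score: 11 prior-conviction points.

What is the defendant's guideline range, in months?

50-61 months

Base offense level for insurance fraud: 2.
R1 applies: 2 + 2 = 4.
R2 applies: 4 − 3 = 1.
R3 applies (level before this adjustment is 1 < 9, so +1): 1 + 1 = 2.
R5 does not apply.
R6 applies: 2 + 2 = 4.
R7 applies: 4 + 3 = 7.
R8 applies (level before this adjustment is 7 ≥ 7, so +3): 7 + 3 = 10.
Final offense level: 10.
Criminal history: 11 prior points → Category II (9-11).
Level 10 falls in the 10-13 band.
Grid: Level 10-13 × Category II = 50-61 months.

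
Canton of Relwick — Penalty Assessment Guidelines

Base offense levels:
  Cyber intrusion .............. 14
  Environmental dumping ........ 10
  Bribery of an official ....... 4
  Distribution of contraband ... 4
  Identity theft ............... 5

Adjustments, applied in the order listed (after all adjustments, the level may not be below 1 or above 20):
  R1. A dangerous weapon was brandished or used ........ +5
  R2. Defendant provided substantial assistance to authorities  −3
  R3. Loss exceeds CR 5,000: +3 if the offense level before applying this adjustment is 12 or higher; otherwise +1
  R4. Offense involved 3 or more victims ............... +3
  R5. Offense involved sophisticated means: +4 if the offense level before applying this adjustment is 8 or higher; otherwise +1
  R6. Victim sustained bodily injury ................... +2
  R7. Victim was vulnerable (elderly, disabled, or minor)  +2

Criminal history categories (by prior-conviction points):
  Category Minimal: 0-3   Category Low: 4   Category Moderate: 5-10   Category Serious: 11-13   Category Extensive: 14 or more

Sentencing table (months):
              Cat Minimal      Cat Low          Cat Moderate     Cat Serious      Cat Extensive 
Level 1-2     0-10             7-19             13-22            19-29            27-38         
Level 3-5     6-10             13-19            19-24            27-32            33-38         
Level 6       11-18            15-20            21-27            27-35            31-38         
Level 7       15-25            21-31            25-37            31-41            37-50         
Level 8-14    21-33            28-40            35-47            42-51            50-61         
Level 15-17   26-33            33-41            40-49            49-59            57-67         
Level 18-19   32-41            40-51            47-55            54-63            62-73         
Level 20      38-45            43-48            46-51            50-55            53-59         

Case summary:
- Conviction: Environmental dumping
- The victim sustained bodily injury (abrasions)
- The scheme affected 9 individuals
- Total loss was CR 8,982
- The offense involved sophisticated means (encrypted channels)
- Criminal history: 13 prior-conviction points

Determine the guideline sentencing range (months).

Base offense level for environmental dumping: 10.
R3 applies (level before this adjustment is 10 < 12, so +1): 10 + 1 = 11.
R4 applies: 11 + 3 = 14.
R5 applies (level before this adjustment is 14 ≥ 8, so +4): 14 + 4 = 18.
R6 applies: 18 + 2 = 20.
R7 does not apply.
Final offense level: 20.
Criminal history: 13 prior points → Category Serious (11-13).
Level 20 falls in the 20 band.
Grid: Level 20 × Category Serious = 50-55 months.

50-55 months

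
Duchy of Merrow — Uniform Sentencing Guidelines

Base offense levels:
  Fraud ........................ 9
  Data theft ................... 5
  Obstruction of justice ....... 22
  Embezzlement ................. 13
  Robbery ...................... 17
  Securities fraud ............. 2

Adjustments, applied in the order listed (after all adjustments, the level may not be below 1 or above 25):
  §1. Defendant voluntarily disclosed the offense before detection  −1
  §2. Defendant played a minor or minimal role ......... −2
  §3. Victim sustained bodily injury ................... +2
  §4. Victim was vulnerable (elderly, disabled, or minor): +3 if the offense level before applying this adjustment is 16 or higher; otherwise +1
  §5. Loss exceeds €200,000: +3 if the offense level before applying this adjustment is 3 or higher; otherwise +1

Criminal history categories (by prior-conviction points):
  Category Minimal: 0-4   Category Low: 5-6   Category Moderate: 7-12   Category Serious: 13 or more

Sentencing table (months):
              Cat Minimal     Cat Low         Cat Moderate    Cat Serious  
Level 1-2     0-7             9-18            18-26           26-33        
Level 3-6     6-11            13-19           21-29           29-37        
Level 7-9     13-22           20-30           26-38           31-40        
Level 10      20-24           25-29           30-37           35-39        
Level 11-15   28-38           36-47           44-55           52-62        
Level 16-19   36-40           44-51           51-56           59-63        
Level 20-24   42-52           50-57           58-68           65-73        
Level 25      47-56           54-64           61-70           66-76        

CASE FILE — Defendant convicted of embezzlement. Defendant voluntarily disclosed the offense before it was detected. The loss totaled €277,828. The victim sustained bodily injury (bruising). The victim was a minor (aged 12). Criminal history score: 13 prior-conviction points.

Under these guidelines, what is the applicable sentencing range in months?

Base offense level for embezzlement: 13.
§1 applies: 13 − 1 = 12.
§3 applies: 12 + 2 = 14.
§4 applies (level before this adjustment is 14 < 16, so +1): 14 + 1 = 15.
§5 applies (level before this adjustment is 15 ≥ 3, so +3): 15 + 3 = 18.
Final offense level: 18.
Criminal history: 13 prior points → Category Serious (13+).
Level 18 falls in the 16-19 band.
Grid: Level 16-19 × Category Serious = 59-63 months.

59-63 months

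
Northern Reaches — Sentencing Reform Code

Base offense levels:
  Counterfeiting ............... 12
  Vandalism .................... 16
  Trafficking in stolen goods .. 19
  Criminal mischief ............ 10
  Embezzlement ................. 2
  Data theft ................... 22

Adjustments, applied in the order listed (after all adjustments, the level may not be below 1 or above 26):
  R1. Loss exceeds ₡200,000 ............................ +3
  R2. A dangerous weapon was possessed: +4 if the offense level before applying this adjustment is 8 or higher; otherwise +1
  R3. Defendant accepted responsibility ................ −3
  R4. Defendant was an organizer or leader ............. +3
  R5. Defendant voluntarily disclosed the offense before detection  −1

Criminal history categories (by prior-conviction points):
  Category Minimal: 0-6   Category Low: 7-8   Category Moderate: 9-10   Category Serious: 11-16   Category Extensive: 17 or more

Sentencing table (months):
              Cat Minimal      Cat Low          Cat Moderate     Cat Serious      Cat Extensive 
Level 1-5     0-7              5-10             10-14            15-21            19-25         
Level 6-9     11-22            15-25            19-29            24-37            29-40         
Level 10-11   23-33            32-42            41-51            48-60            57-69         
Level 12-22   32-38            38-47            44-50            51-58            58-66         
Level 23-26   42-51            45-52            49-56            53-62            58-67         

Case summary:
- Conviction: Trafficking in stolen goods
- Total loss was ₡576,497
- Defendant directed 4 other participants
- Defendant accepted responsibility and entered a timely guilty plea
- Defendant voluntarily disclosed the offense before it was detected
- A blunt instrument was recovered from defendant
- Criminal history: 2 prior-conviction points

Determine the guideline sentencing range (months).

42-51 months

Base offense level for trafficking in stolen goods: 19.
R1 applies: 19 + 3 = 22.
R2 applies (level before this adjustment is 22 ≥ 8, so +4): 22 + 4 = 26.
R3 applies: 26 − 3 = 23.
R4 applies: 23 + 3 = 26.
R5 applies: 26 − 1 = 25.
Final offense level: 25.
Criminal history: 2 prior points → Category Minimal (0-6).
Level 25 falls in the 23-26 band.
Grid: Level 23-26 × Category Minimal = 42-51 months.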